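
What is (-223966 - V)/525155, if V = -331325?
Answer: 107359/525155 ≈ 0.20443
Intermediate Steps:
(-223966 - V)/525155 = (-223966 - 1*(-331325))/525155 = (-223966 + 331325)*(1/525155) = 107359*(1/525155) = 107359/525155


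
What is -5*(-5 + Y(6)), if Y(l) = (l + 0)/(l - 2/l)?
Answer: 335/17 ≈ 19.706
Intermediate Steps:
Y(l) = l/(l - 2/l)
-5*(-5 + Y(6)) = -5*(-5 + 6²/(-2 + 6²)) = -5*(-5 + 36/(-2 + 36)) = -5*(-5 + 36/34) = -5*(-5 + 36*(1/34)) = -5*(-5 + 18/17) = -5*(-67/17) = 335/17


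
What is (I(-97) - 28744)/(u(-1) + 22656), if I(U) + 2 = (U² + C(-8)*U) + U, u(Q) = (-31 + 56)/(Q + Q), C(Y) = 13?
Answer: -41390/45287 ≈ -0.91395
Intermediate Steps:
u(Q) = 25/(2*Q) (u(Q) = 25/((2*Q)) = 25*(1/(2*Q)) = 25/(2*Q))
I(U) = -2 + U² + 14*U (I(U) = -2 + ((U² + 13*U) + U) = -2 + (U² + 14*U) = -2 + U² + 14*U)
(I(-97) - 28744)/(u(-1) + 22656) = ((-2 + (-97)² + 14*(-97)) - 28744)/((25/2)/(-1) + 22656) = ((-2 + 9409 - 1358) - 28744)/((25/2)*(-1) + 22656) = (8049 - 28744)/(-25/2 + 22656) = -20695/45287/2 = -20695*2/45287 = -41390/45287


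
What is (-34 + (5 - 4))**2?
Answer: 1089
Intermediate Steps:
(-34 + (5 - 4))**2 = (-34 + 1)**2 = (-33)**2 = 1089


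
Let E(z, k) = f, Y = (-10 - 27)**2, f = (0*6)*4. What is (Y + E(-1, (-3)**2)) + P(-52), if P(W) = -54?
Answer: 1315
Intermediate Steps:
f = 0 (f = 0*4 = 0)
Y = 1369 (Y = (-37)**2 = 1369)
E(z, k) = 0
(Y + E(-1, (-3)**2)) + P(-52) = (1369 + 0) - 54 = 1369 - 54 = 1315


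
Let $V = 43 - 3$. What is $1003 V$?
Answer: $40120$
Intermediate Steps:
$V = 40$
$1003 V = 1003 \cdot 40 = 40120$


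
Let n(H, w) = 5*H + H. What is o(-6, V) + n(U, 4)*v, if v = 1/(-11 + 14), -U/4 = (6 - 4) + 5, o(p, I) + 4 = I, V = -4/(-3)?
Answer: -176/3 ≈ -58.667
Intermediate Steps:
V = 4/3 (V = -4*(-⅓) = 4/3 ≈ 1.3333)
o(p, I) = -4 + I
U = -28 (U = -4*((6 - 4) + 5) = -4*(2 + 5) = -4*7 = -28)
v = ⅓ (v = 1/3 = ⅓ ≈ 0.33333)
n(H, w) = 6*H
o(-6, V) + n(U, 4)*v = (-4 + 4/3) + (6*(-28))*(⅓) = -8/3 - 168*⅓ = -8/3 - 56 = -176/3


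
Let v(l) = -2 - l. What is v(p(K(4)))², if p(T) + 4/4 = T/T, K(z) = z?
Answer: 4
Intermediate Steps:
p(T) = 0 (p(T) = -1 + T/T = -1 + 1 = 0)
v(p(K(4)))² = (-2 - 1*0)² = (-2 + 0)² = (-2)² = 4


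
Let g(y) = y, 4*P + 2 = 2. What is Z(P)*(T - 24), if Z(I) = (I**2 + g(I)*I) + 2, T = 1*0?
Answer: -48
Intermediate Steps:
P = 0 (P = -1/2 + (1/4)*2 = -1/2 + 1/2 = 0)
T = 0
Z(I) = 2 + 2*I**2 (Z(I) = (I**2 + I*I) + 2 = (I**2 + I**2) + 2 = 2*I**2 + 2 = 2 + 2*I**2)
Z(P)*(T - 24) = (2 + 2*0**2)*(0 - 24) = (2 + 2*0)*(-24) = (2 + 0)*(-24) = 2*(-24) = -48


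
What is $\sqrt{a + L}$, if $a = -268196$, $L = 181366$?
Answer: $i \sqrt{86830} \approx 294.67 i$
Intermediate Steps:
$\sqrt{a + L} = \sqrt{-268196 + 181366} = \sqrt{-86830} = i \sqrt{86830}$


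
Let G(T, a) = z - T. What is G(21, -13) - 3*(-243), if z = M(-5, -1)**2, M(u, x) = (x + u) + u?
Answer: 829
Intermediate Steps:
M(u, x) = x + 2*u (M(u, x) = (u + x) + u = x + 2*u)
z = 121 (z = (-1 + 2*(-5))**2 = (-1 - 10)**2 = (-11)**2 = 121)
G(T, a) = 121 - T
G(21, -13) - 3*(-243) = (121 - 1*21) - 3*(-243) = (121 - 21) + 729 = 100 + 729 = 829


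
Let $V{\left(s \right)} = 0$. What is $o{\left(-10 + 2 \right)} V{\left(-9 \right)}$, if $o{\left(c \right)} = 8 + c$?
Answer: $0$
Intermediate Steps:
$o{\left(-10 + 2 \right)} V{\left(-9 \right)} = \left(8 + \left(-10 + 2\right)\right) 0 = \left(8 - 8\right) 0 = 0 \cdot 0 = 0$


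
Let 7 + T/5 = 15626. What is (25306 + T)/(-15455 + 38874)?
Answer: 103401/23419 ≈ 4.4153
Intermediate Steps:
T = 78095 (T = -35 + 5*15626 = -35 + 78130 = 78095)
(25306 + T)/(-15455 + 38874) = (25306 + 78095)/(-15455 + 38874) = 103401/23419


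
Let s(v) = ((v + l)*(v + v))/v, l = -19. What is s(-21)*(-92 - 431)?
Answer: 41840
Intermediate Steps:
s(v) = -38 + 2*v (s(v) = ((v - 19)*(v + v))/v = ((-19 + v)*(2*v))/v = (2*v*(-19 + v))/v = -38 + 2*v)
s(-21)*(-92 - 431) = (-38 + 2*(-21))*(-92 - 431) = (-38 - 42)*(-523) = -80*(-523) = 41840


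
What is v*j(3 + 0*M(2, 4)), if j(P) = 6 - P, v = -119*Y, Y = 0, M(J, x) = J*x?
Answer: 0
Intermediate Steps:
v = 0 (v = -119*0 = 0)
v*j(3 + 0*M(2, 4)) = 0*(6 - (3 + 0*(2*4))) = 0*(6 - (3 + 0*8)) = 0*(6 - (3 + 0)) = 0*(6 - 1*3) = 0*(6 - 3) = 0*3 = 0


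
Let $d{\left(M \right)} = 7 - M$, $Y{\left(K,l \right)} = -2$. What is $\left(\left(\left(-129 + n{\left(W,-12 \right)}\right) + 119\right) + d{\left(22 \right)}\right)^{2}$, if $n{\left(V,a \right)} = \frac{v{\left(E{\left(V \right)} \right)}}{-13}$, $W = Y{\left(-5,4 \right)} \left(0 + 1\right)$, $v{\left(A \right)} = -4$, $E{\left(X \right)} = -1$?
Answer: $\frac{103041}{169} \approx 609.71$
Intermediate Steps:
$W = -2$ ($W = - 2 \left(0 + 1\right) = \left(-2\right) 1 = -2$)
$n{\left(V,a \right)} = \frac{4}{13}$ ($n{\left(V,a \right)} = - \frac{4}{-13} = \left(-4\right) \left(- \frac{1}{13}\right) = \frac{4}{13}$)
$\left(\left(\left(-129 + n{\left(W,-12 \right)}\right) + 119\right) + d{\left(22 \right)}\right)^{2} = \left(\left(\left(-129 + \frac{4}{13}\right) + 119\right) + \left(7 - 22\right)\right)^{2} = \left(\left(- \frac{1673}{13} + 119\right) + \left(7 - 22\right)\right)^{2} = \left(- \frac{126}{13} - 15\right)^{2} = \left(- \frac{321}{13}\right)^{2} = \frac{103041}{169}$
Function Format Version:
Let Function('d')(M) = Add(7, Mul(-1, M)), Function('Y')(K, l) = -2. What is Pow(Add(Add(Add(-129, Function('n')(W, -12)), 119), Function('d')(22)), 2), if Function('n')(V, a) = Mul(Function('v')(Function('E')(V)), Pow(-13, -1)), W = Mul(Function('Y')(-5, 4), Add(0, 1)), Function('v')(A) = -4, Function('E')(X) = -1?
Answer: Rational(103041, 169) ≈ 609.71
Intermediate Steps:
W = -2 (W = Mul(-2, Add(0, 1)) = Mul(-2, 1) = -2)
Function('n')(V, a) = Rational(4, 13) (Function('n')(V, a) = Mul(-4, Pow(-13, -1)) = Mul(-4, Rational(-1, 13)) = Rational(4, 13))
Pow(Add(Add(Add(-129, Function('n')(W, -12)), 119), Function('d')(22)), 2) = Pow(Add(Add(Add(-129, Rational(4, 13)), 119), Add(7, Mul(-1, 22))), 2) = Pow(Add(Add(Rational(-1673, 13), 119), Add(7, -22)), 2) = Pow(Add(Rational(-126, 13), -15), 2) = Pow(Rational(-321, 13), 2) = Rational(103041, 169)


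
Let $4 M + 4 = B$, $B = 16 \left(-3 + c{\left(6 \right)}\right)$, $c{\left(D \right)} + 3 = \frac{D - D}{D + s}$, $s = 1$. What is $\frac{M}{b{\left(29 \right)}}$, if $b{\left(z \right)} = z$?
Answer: $- \frac{25}{29} \approx -0.86207$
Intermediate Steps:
$c{\left(D \right)} = -3$ ($c{\left(D \right)} = -3 + \frac{D - D}{D + 1} = -3 + \frac{0}{1 + D} = -3 + 0 = -3$)
$B = -96$ ($B = 16 \left(-3 - 3\right) = 16 \left(-6\right) = -96$)
$M = -25$ ($M = -1 + \frac{1}{4} \left(-96\right) = -1 - 24 = -25$)
$\frac{M}{b{\left(29 \right)}} = - \frac{25}{29}$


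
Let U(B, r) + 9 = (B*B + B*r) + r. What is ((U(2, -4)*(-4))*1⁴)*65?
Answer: 4420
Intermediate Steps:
U(B, r) = -9 + r + B² + B*r (U(B, r) = -9 + ((B*B + B*r) + r) = -9 + ((B² + B*r) + r) = -9 + (r + B² + B*r) = -9 + r + B² + B*r)
((U(2, -4)*(-4))*1⁴)*65 = (((-9 - 4 + 2² + 2*(-4))*(-4))*1⁴)*65 = (((-9 - 4 + 4 - 8)*(-4))*1)*65 = (-17*(-4)*1)*65 = (68*1)*65 = 68*65 = 4420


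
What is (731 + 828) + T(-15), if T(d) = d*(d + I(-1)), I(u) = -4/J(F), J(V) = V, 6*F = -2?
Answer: 1604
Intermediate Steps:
F = -⅓ (F = (⅙)*(-2) = -⅓ ≈ -0.33333)
I(u) = 12 (I(u) = -4/(-⅓) = -4*(-3) = 12)
T(d) = d*(12 + d) (T(d) = d*(d + 12) = d*(12 + d))
(731 + 828) + T(-15) = (731 + 828) - 15*(12 - 15) = 1559 - 15*(-3) = 1559 + 45 = 1604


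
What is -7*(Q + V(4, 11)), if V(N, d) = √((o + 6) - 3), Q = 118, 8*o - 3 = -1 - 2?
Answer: -826 - 7*√3 ≈ -838.12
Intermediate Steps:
o = 0 (o = 3/8 + (-1 - 2)/8 = 3/8 + (⅛)*(-3) = 3/8 - 3/8 = 0)
V(N, d) = √3 (V(N, d) = √((0 + 6) - 3) = √(6 - 3) = √3)
-7*(Q + V(4, 11)) = -7*(118 + √3) = -826 - 7*√3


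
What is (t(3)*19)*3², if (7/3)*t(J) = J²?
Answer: 4617/7 ≈ 659.57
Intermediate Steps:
t(J) = 3*J²/7
(t(3)*19)*3² = (((3/7)*3²)*19)*3² = (((3/7)*9)*19)*9 = ((27/7)*19)*9 = (513/7)*9 = 4617/7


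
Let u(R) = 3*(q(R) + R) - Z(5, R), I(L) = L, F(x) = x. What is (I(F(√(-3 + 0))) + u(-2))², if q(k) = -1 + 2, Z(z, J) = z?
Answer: (8 - I*√3)² ≈ 61.0 - 27.713*I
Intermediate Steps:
q(k) = 1
u(R) = -2 + 3*R (u(R) = 3*(1 + R) - 1*5 = (3 + 3*R) - 5 = -2 + 3*R)
(I(F(√(-3 + 0))) + u(-2))² = (√(-3 + 0) + (-2 + 3*(-2)))² = (√(-3) + (-2 - 6))² = (I*√3 - 8)² = (-8 + I*√3)²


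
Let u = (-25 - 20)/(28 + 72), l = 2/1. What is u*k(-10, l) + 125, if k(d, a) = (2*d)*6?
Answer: 179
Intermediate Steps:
l = 2 (l = 2*1 = 2)
k(d, a) = 12*d
u = -9/20 (u = -45/100 = -45*1/100 = -9/20 ≈ -0.45000)
u*k(-10, l) + 125 = -27*(-10)/5 + 125 = -9/20*(-120) + 125 = 54 + 125 = 179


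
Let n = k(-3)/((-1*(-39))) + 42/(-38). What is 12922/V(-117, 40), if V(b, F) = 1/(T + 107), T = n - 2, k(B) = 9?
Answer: 25564686/19 ≈ 1.3455e+6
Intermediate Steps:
n = -216/247 (n = 9/((-1*(-39))) + 42/(-38) = 9/39 + 42*(-1/38) = 9*(1/39) - 21/19 = 3/13 - 21/19 = -216/247 ≈ -0.87449)
T = -710/247 (T = -216/247 - 2 = -710/247 ≈ -2.8745)
V(b, F) = 247/25719 (V(b, F) = 1/(-710/247 + 107) = 1/(25719/247) = 247/25719)
12922/V(-117, 40) = 12922/(247/25719) = 12922*(25719/247) = 25564686/19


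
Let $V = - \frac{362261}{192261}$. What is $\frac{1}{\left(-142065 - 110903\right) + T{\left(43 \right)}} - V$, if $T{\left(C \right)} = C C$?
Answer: $\frac{90970427798}{48280390059} \approx 1.8842$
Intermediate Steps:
$T{\left(C \right)} = C^{2}$
$V = - \frac{362261}{192261}$ ($V = \left(-362261\right) \frac{1}{192261} = - \frac{362261}{192261} \approx -1.8842$)
$\frac{1}{\left(-142065 - 110903\right) + T{\left(43 \right)}} - V = \frac{1}{\left(-142065 - 110903\right) + 43^{2}} - - \frac{362261}{192261} = \frac{1}{\left(-142065 - 110903\right) + 1849} + \frac{362261}{192261} = \frac{1}{-252968 + 1849} + \frac{362261}{192261} = \frac{1}{-251119} + \frac{362261}{192261} = - \frac{1}{251119} + \frac{362261}{192261} = \frac{90970427798}{48280390059}$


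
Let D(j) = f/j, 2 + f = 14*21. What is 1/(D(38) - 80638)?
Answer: -19/1531976 ≈ -1.2402e-5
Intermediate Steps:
f = 292 (f = -2 + 14*21 = -2 + 294 = 292)
D(j) = 292/j
1/(D(38) - 80638) = 1/(292/38 - 80638) = 1/(292*(1/38) - 80638) = 1/(146/19 - 80638) = 1/(-1531976/19) = -19/1531976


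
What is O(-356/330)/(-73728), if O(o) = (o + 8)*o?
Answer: 50819/501811200 ≈ 0.00010127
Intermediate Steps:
O(o) = o*(8 + o) (O(o) = (8 + o)*o = o*(8 + o))
O(-356/330)/(-73728) = ((-356/330)*(8 - 356/330))/(-73728) = ((-356*1/330)*(8 - 356*1/330))*(-1/73728) = -178*(8 - 178/165)/165*(-1/73728) = -178/165*1142/165*(-1/73728) = -203276/27225*(-1/73728) = 50819/501811200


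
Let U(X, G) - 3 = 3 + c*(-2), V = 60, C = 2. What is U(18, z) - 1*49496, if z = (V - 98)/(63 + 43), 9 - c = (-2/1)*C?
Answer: -49516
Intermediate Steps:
c = 13 (c = 9 - (-2/1)*2 = 9 - (-2*1)*2 = 9 - (-2)*2 = 9 - 1*(-4) = 9 + 4 = 13)
z = -19/53 (z = (60 - 98)/(63 + 43) = -38/106 = -38*1/106 = -19/53 ≈ -0.35849)
U(X, G) = -20 (U(X, G) = 3 + (3 + 13*(-2)) = 3 + (3 - 26) = 3 - 23 = -20)
U(18, z) - 1*49496 = -20 - 1*49496 = -20 - 49496 = -49516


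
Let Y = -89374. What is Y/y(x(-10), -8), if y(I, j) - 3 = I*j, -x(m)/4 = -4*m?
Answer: -89374/1283 ≈ -69.660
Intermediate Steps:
x(m) = 16*m (x(m) = -(-16)*m = 16*m)
y(I, j) = 3 + I*j
Y/y(x(-10), -8) = -89374/(3 + (16*(-10))*(-8)) = -89374/(3 - 160*(-8)) = -89374/(3 + 1280) = -89374/1283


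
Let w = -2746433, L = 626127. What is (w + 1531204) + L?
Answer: -589102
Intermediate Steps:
(w + 1531204) + L = (-2746433 + 1531204) + 626127 = -1215229 + 626127 = -589102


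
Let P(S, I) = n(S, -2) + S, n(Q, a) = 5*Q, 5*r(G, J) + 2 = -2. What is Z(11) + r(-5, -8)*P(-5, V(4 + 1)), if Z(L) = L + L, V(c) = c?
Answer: 46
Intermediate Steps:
r(G, J) = -⅘ (r(G, J) = -⅖ + (⅕)*(-2) = -⅖ - ⅖ = -⅘)
Z(L) = 2*L
P(S, I) = 6*S (P(S, I) = 5*S + S = 6*S)
Z(11) + r(-5, -8)*P(-5, V(4 + 1)) = 2*11 - 24*(-5)/5 = 22 - ⅘*(-30) = 22 + 24 = 46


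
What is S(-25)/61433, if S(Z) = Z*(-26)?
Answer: 650/61433 ≈ 0.010581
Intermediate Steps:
S(Z) = -26*Z
S(-25)/61433 = -26*(-25)/61433 = 650*(1/61433) = 650/61433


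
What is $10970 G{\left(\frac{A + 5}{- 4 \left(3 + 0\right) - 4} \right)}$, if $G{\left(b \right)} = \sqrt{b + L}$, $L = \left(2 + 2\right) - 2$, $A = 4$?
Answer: $\frac{5485 \sqrt{23}}{2} \approx 13153.0$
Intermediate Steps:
$L = 2$ ($L = 4 - 2 = 2$)
$G{\left(b \right)} = \sqrt{2 + b}$ ($G{\left(b \right)} = \sqrt{b + 2} = \sqrt{2 + b}$)
$10970 G{\left(\frac{A + 5}{- 4 \left(3 + 0\right) - 4} \right)} = 10970 \sqrt{2 + \frac{4 + 5}{- 4 \left(3 + 0\right) - 4}} = 10970 \sqrt{2 + \frac{9}{\left(-4\right) 3 - 4}} = 10970 \sqrt{2 + \frac{9}{-12 - 4}} = 10970 \sqrt{2 + \frac{9}{-16}} = 10970 \sqrt{2 + 9 \left(- \frac{1}{16}\right)} = 10970 \sqrt{2 - \frac{9}{16}} = 10970 \sqrt{\frac{23}{16}} = 10970 \frac{\sqrt{23}}{4} = \frac{5485 \sqrt{23}}{2}$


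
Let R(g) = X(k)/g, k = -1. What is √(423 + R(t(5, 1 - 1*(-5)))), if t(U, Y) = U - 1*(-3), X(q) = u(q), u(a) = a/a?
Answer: √6770/4 ≈ 20.570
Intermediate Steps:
u(a) = 1
X(q) = 1
t(U, Y) = 3 + U (t(U, Y) = U + 3 = 3 + U)
R(g) = 1/g
√(423 + R(t(5, 1 - 1*(-5)))) = √(423 + 1/(3 + 5)) = √(423 + 1/8) = √(423 + ⅛) = √(3385/8) = √6770/4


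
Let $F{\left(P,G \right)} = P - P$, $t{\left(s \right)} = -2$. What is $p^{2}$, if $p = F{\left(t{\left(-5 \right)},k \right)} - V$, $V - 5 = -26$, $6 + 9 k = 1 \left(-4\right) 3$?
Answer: $441$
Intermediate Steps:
$k = -2$ ($k = - \frac{2}{3} + \frac{1 \left(-4\right) 3}{9} = - \frac{2}{3} + \frac{\left(-4\right) 3}{9} = - \frac{2}{3} + \frac{1}{9} \left(-12\right) = - \frac{2}{3} - \frac{4}{3} = -2$)
$F{\left(P,G \right)} = 0$
$V = -21$ ($V = 5 - 26 = -21$)
$p = 21$ ($p = 0 - -21 = 0 + 21 = 21$)
$p^{2} = 21^{2} = 441$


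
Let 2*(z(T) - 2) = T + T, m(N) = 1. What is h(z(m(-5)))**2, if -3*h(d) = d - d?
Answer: 0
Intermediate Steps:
z(T) = 2 + T (z(T) = 2 + (T + T)/2 = 2 + (2*T)/2 = 2 + T)
h(d) = 0 (h(d) = -(d - d)/3 = -1/3*0 = 0)
h(z(m(-5)))**2 = 0**2 = 0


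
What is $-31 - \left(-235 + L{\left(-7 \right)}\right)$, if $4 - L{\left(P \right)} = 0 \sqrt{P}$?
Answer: $200$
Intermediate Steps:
$L{\left(P \right)} = 4$ ($L{\left(P \right)} = 4 - 0 \sqrt{P} = 4 - 0 = 4 + 0 = 4$)
$-31 - \left(-235 + L{\left(-7 \right)}\right) = -31 + \left(235 - 4\right) = -31 + 231 = 200$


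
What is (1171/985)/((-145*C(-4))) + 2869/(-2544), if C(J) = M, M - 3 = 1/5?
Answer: -41069587/36334680 ≈ -1.1303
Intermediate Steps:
M = 16/5 (M = 3 + 1/5 = 16/5 ≈ 3.2000)
C(J) = 16/5
(1171/985)/((-145*C(-4))) + 2869/(-2544) = (1171/985)/((-145*16/5)) + 2869/(-2544) = (1171*(1/985))/(-464) + 2869*(-1/2544) = (1171/985)*(-1/464) - 2869/2544 = -1171/457040 - 2869/2544 = -41069587/36334680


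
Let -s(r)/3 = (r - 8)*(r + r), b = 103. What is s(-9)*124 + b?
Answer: -113729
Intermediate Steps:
s(r) = -6*r*(-8 + r) (s(r) = -3*(r - 8)*(r + r) = -3*(-8 + r)*2*r = -6*r*(-8 + r))
s(-9)*124 + b = (6*(-9)*(8 - 1*(-9)))*124 + 103 = (6*(-9)*(8 + 9))*124 + 103 = (6*(-9)*17)*124 + 103 = -918*124 + 103 = -113832 + 103 = -113729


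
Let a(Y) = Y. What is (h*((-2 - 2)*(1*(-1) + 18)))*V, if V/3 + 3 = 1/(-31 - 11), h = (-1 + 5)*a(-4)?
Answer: -69088/7 ≈ -9869.7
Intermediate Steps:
h = -16 (h = (-1 + 5)*(-4) = 4*(-4) = -16)
V = -127/14 (V = -9 + 3/(-31 - 11) = -9 + 3/(-42) = -9 + 3*(-1/42) = -9 - 1/14 = -127/14 ≈ -9.0714)
(h*((-2 - 2)*(1*(-1) + 18)))*V = -16*(-2 - 2)*(1*(-1) + 18)*(-127/14) = -(-64)*(-1 + 18)*(-127/14) = -(-64)*17*(-127/14) = -16*(-68)*(-127/14) = 1088*(-127/14) = -69088/7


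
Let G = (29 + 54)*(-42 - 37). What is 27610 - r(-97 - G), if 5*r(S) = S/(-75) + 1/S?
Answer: 2677078261/96900 ≈ 27627.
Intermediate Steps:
G = -6557 (G = 83*(-79) = -6557)
r(S) = -S/375 + 1/(5*S) (r(S) = (S/(-75) + 1/S)/5 = (S*(-1/75) + 1/S)/5 = (-S/75 + 1/S)/5 = (1/S - S/75)/5 = -S/375 + 1/(5*S))
27610 - r(-97 - G) = 27610 - (75 - (-97 - 1*(-6557))²)/(375*(-97 - 1*(-6557))) = 27610 - (75 - (-97 + 6557)²)/(375*(-97 + 6557)) = 27610 - (75 - 1*6460²)/(375*6460) = 27610 - (75 - 1*41731600)/(375*6460) = 27610 - (75 - 41731600)/(375*6460) = 27610 - (-41731525)/(375*6460) = 27610 - 1*(-1669261/96900) = 27610 + 1669261/96900 = 2677078261/96900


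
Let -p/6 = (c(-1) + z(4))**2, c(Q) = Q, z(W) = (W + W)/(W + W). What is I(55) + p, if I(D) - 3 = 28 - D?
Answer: -24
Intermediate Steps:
z(W) = 1 (z(W) = (2*W)/((2*W)) = (2*W)*(1/(2*W)) = 1)
p = 0 (p = -6*(-1 + 1)**2 = -6*0**2 = -6*0 = 0)
I(D) = 31 - D (I(D) = 3 + (28 - D) = 31 - D)
I(55) + p = (31 - 1*55) + 0 = (31 - 55) + 0 = -24 + 0 = -24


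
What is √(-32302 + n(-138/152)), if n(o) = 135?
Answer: I*√32167 ≈ 179.35*I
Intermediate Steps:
√(-32302 + n(-138/152)) = √(-32302 + 135) = √(-32167) = I*√32167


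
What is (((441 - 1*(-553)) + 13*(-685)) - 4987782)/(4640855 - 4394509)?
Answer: -4995693/246346 ≈ -20.279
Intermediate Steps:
(((441 - 1*(-553)) + 13*(-685)) - 4987782)/(4640855 - 4394509) = (((441 + 553) - 8905) - 4987782)/246346 = ((994 - 8905) - 4987782)*(1/246346) = (-7911 - 4987782)*(1/246346) = -4995693*1/246346 = -4995693/246346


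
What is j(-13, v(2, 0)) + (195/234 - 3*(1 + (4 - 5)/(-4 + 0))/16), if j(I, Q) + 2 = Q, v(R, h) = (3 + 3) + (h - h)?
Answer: 883/192 ≈ 4.5990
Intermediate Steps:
v(R, h) = 6 (v(R, h) = 6 + 0 = 6)
j(I, Q) = -2 + Q
j(-13, v(2, 0)) + (195/234 - 3*(1 + (4 - 5)/(-4 + 0))/16) = (-2 + 6) + (195/234 - 3*(1 + (4 - 5)/(-4 + 0))/16) = 4 + (195*(1/234) - 3*(1 - 1/(-4))*(1/16)) = 4 + (5/6 - 3*(1 - 1*(-1/4))*(1/16)) = 4 + (5/6 - 3*(1 + 1/4)*(1/16)) = 4 + (5/6 - 3*5/4*(1/16)) = 4 + (5/6 - 15/4*1/16) = 4 + (5/6 - 15/64) = 4 + 115/192 = 883/192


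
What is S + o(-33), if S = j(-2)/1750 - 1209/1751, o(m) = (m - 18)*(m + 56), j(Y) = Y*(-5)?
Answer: -359646349/306425 ≈ -1173.7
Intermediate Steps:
j(Y) = -5*Y
o(m) = (-18 + m)*(56 + m)
S = -209824/306425 (S = -5*(-2)/1750 - 1209/1751 = 10*(1/1750) - 1209*1/1751 = 1/175 - 1209/1751 = -209824/306425 ≈ -0.68475)
S + o(-33) = -209824/306425 + (-1008 + (-33)² + 38*(-33)) = -209824/306425 + (-1008 + 1089 - 1254) = -209824/306425 - 1173 = -359646349/306425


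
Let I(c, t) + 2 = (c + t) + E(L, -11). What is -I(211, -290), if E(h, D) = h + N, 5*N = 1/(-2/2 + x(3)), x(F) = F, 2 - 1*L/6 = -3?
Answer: 509/10 ≈ 50.900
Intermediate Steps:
L = 30 (L = 12 - 6*(-3) = 12 + 18 = 30)
N = ⅒ (N = 1/(5*(-2/2 + 3)) = 1/(5*(-2*½ + 3)) = 1/(5*(-1 + 3)) = (⅕)/2 = (⅕)*(½) = ⅒ ≈ 0.10000)
E(h, D) = ⅒ + h (E(h, D) = h + ⅒ = ⅒ + h)
I(c, t) = 281/10 + c + t (I(c, t) = -2 + ((c + t) + (⅒ + 30)) = -2 + ((c + t) + 301/10) = -2 + (301/10 + c + t) = 281/10 + c + t)
-I(211, -290) = -(281/10 + 211 - 290) = -1*(-509/10) = 509/10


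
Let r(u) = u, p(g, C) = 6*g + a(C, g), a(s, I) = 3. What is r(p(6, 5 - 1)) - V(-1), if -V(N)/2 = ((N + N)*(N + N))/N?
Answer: 31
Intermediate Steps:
p(g, C) = 3 + 6*g (p(g, C) = 6*g + 3 = 3 + 6*g)
V(N) = -8*N (V(N) = -2*(N + N)*(N + N)/N = -2*(2*N)*(2*N)/N = -2*4*N²/N = -8*N)
r(p(6, 5 - 1)) - V(-1) = (3 + 6*6) - (-8)*(-1) = (3 + 36) - 1*8 = 39 - 8 = 31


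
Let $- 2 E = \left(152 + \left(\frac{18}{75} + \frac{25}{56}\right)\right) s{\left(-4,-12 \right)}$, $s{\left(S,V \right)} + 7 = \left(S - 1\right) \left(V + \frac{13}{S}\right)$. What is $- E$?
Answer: $\frac{59211797}{11200} \approx 5286.8$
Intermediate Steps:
$s{\left(S,V \right)} = -7 + \left(-1 + S\right) \left(V + \frac{13}{S}\right)$ ($s{\left(S,V \right)} = -7 + \left(S - 1\right) \left(V + \frac{13}{S}\right) = -7 + \left(-1 + S\right) \left(V + \frac{13}{S}\right)$)
$E = - \frac{59211797}{11200}$ ($E = - \frac{\left(152 + \left(\frac{18}{75} + \frac{25}{56}\right)\right) \left(6 - -12 - \frac{13}{-4} - -48\right)}{2} = - \frac{\left(152 + \left(18 \cdot \frac{1}{75} + 25 \cdot \frac{1}{56}\right)\right) \left(6 + 12 - - \frac{13}{4} + 48\right)}{2} = - \frac{\left(152 + \left(\frac{6}{25} + \frac{25}{56}\right)\right) \left(6 + 12 + \frac{13}{4} + 48\right)}{2} = - \frac{\left(152 + \frac{961}{1400}\right) \frac{277}{4}}{2} = - \frac{\frac{213761}{1400} \cdot \frac{277}{4}}{2} = \left(- \frac{1}{2}\right) \frac{59211797}{5600} = - \frac{59211797}{11200} \approx -5286.8$)
$- E = \left(-1\right) \left(- \frac{59211797}{11200}\right) = \frac{59211797}{11200}$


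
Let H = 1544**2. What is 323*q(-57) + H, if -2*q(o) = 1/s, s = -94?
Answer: 448180291/188 ≈ 2.3839e+6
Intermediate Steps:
q(o) = 1/188 (q(o) = -1/2/(-94) = -1/2*(-1/94) = 1/188)
H = 2383936
323*q(-57) + H = 323*(1/188) + 2383936 = 323/188 + 2383936 = 448180291/188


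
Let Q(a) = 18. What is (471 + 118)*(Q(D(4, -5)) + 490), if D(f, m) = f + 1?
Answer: 299212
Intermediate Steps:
D(f, m) = 1 + f
(471 + 118)*(Q(D(4, -5)) + 490) = (471 + 118)*(18 + 490) = 589*508 = 299212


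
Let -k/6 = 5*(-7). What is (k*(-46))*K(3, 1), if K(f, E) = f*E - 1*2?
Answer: -9660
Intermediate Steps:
K(f, E) = -2 + E*f (K(f, E) = E*f - 2 = -2 + E*f)
k = 210 (k = -30*(-7) = -6*(-35) = 210)
(k*(-46))*K(3, 1) = (210*(-46))*(-2 + 1*3) = -9660*(-2 + 3) = -9660*1 = -9660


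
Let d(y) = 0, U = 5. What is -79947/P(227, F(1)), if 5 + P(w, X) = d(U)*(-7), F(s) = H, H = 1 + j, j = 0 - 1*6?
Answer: 79947/5 ≈ 15989.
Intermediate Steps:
j = -6 (j = 0 - 6 = -6)
H = -5 (H = 1 - 6 = -5)
F(s) = -5
P(w, X) = -5 (P(w, X) = -5 + 0*(-7) = -5 + 0 = -5)
-79947/P(227, F(1)) = -79947/(-5) = -79947*(-⅕) = 79947/5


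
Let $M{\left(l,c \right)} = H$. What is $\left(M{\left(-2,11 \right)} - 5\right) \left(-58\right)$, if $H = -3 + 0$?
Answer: $464$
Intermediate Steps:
$H = -3$
$M{\left(l,c \right)} = -3$
$\left(M{\left(-2,11 \right)} - 5\right) \left(-58\right) = \left(-3 - 5\right) \left(-58\right) = \left(-8\right) \left(-58\right) = 464$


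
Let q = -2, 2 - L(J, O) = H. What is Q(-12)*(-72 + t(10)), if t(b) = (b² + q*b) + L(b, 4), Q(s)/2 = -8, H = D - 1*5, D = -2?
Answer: -272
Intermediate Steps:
H = -7 (H = -2 - 1*5 = -2 - 5 = -7)
Q(s) = -16 (Q(s) = 2*(-8) = -16)
L(J, O) = 9 (L(J, O) = 2 - 1*(-7) = 2 + 7 = 9)
t(b) = 9 + b² - 2*b (t(b) = (b² - 2*b) + 9 = 9 + b² - 2*b)
Q(-12)*(-72 + t(10)) = -16*(-72 + (9 + 10² - 2*10)) = -16*(-72 + (9 + 100 - 20)) = -16*(-72 + 89) = -16*17 = -272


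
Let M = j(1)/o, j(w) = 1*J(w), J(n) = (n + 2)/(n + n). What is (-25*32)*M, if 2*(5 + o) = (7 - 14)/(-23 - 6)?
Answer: 69600/283 ≈ 245.94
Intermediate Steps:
J(n) = (2 + n)/(2*n) (J(n) = (2 + n)/((2*n)) = (2 + n)*(1/(2*n)) = (2 + n)/(2*n))
o = -283/58 (o = -5 + ((7 - 14)/(-23 - 6))/2 = -5 + (-7/(-29))/2 = -5 + (-7*(-1/29))/2 = -5 + (1/2)*(7/29) = -5 + 7/58 = -283/58 ≈ -4.8793)
j(w) = (2 + w)/(2*w) (j(w) = 1*((2 + w)/(2*w)) = (2 + w)/(2*w))
M = -87/283 (M = ((1/2)*(2 + 1)/1)/(-283/58) = ((1/2)*1*3)*(-58/283) = (3/2)*(-58/283) = -87/283 ≈ -0.30742)
(-25*32)*M = -25*32*(-87/283) = -800*(-87/283) = 69600/283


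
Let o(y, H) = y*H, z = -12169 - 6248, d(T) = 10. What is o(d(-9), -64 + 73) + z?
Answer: -18327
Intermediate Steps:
z = -18417
o(y, H) = H*y
o(d(-9), -64 + 73) + z = (-64 + 73)*10 - 18417 = 9*10 - 18417 = 90 - 18417 = -18327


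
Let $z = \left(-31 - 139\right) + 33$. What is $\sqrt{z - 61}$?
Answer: $3 i \sqrt{22} \approx 14.071 i$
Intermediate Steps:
$z = -137$ ($z = -170 + 33 = -137$)
$\sqrt{z - 61} = \sqrt{-137 - 61} = \sqrt{-198} = 3 i \sqrt{22}$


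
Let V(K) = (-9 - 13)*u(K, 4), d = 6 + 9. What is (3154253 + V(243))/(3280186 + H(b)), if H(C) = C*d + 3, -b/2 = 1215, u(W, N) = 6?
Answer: 3154121/3243739 ≈ 0.97237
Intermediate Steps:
d = 15
V(K) = -132 (V(K) = (-9 - 13)*6 = -22*6 = -132)
b = -2430 (b = -2*1215 = -2430)
H(C) = 3 + 15*C (H(C) = C*15 + 3 = 15*C + 3 = 3 + 15*C)
(3154253 + V(243))/(3280186 + H(b)) = (3154253 - 132)/(3280186 + (3 + 15*(-2430))) = 3154121/(3280186 + (3 - 36450)) = 3154121/(3280186 - 36447) = 3154121/3243739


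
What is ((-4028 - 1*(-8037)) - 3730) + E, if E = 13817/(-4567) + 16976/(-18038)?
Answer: 11328566448/41189773 ≈ 275.03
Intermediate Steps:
E = -163380219/41189773 (E = 13817*(-1/4567) + 16976*(-1/18038) = -13817/4567 - 8488/9019 = -163380219/41189773 ≈ -3.9665)
((-4028 - 1*(-8037)) - 3730) + E = ((-4028 - 1*(-8037)) - 3730) - 163380219/41189773 = ((-4028 + 8037) - 3730) - 163380219/41189773 = (4009 - 3730) - 163380219/41189773 = 279 - 163380219/41189773 = 11328566448/41189773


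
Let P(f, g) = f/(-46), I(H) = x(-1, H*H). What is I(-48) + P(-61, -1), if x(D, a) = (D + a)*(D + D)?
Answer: -211815/46 ≈ -4604.7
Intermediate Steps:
x(D, a) = 2*D*(D + a) (x(D, a) = (D + a)*(2*D) = 2*D*(D + a))
I(H) = 2 - 2*H² (I(H) = 2*(-1)*(-1 + H*H) = 2*(-1)*(-1 + H²) = 2 - 2*H²)
P(f, g) = -f/46 (P(f, g) = f*(-1/46) = -f/46)
I(-48) + P(-61, -1) = (2 - 2*(-48)²) - 1/46*(-61) = (2 - 2*2304) + 61/46 = (2 - 4608) + 61/46 = -4606 + 61/46 = -211815/46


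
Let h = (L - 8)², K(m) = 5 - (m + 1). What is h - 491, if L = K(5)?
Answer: -410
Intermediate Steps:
K(m) = 4 - m (K(m) = 5 - (1 + m) = 5 + (-1 - m) = 4 - m)
L = -1 (L = 4 - 1*5 = 4 - 5 = -1)
h = 81 (h = (-1 - 8)² = (-9)² = 81)
h - 491 = 81 - 491 = -410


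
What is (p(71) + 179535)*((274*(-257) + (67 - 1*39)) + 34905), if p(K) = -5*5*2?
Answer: -6369025225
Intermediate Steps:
p(K) = -50 (p(K) = -25*2 = -50)
(p(71) + 179535)*((274*(-257) + (67 - 1*39)) + 34905) = (-50 + 179535)*((274*(-257) + (67 - 1*39)) + 34905) = 179485*((-70418 + (67 - 39)) + 34905) = 179485*((-70418 + 28) + 34905) = 179485*(-70390 + 34905) = 179485*(-35485) = -6369025225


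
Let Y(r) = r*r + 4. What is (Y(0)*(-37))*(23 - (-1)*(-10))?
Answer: -1924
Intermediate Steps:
Y(r) = 4 + r² (Y(r) = r² + 4 = 4 + r²)
(Y(0)*(-37))*(23 - (-1)*(-10)) = ((4 + 0²)*(-37))*(23 - (-1)*(-10)) = ((4 + 0)*(-37))*(23 - 1*10) = (4*(-37))*(23 - 10) = -148*13 = -1924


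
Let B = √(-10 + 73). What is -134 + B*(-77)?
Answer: -134 - 231*√7 ≈ -745.17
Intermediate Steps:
B = 3*√7 (B = √63 = 3*√7 ≈ 7.9373)
-134 + B*(-77) = -134 + (3*√7)*(-77) = -134 - 231*√7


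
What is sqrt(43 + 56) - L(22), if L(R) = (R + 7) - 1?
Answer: -28 + 3*sqrt(11) ≈ -18.050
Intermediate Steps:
L(R) = 6 + R (L(R) = (7 + R) - 1 = 6 + R)
sqrt(43 + 56) - L(22) = sqrt(43 + 56) - (6 + 22) = sqrt(99) - 1*28 = 3*sqrt(11) - 28 = -28 + 3*sqrt(11)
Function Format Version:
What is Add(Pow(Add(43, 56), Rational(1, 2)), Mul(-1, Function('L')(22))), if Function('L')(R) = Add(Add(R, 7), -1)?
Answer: Add(-28, Mul(3, Pow(11, Rational(1, 2)))) ≈ -18.050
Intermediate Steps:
Function('L')(R) = Add(6, R) (Function('L')(R) = Add(Add(7, R), -1) = Add(6, R))
Add(Pow(Add(43, 56), Rational(1, 2)), Mul(-1, Function('L')(22))) = Add(Pow(Add(43, 56), Rational(1, 2)), Mul(-1, Add(6, 22))) = Add(Pow(99, Rational(1, 2)), Mul(-1, 28)) = Add(Mul(3, Pow(11, Rational(1, 2))), -28) = Add(-28, Mul(3, Pow(11, Rational(1, 2))))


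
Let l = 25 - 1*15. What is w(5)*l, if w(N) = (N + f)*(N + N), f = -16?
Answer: -1100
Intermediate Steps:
l = 10 (l = 25 - 15 = 10)
w(N) = 2*N*(-16 + N) (w(N) = (N - 16)*(N + N) = (-16 + N)*(2*N) = 2*N*(-16 + N))
w(5)*l = (2*5*(-16 + 5))*10 = (2*5*(-11))*10 = -110*10 = -1100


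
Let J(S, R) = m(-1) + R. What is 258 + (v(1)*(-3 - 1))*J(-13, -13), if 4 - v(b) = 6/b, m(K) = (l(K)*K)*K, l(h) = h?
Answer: 146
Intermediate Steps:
m(K) = K**3 (m(K) = (K*K)*K = K**2*K = K**3)
v(b) = 4 - 6/b
J(S, R) = -1 + R (J(S, R) = (-1)**3 + R = -1 + R)
258 + (v(1)*(-3 - 1))*J(-13, -13) = 258 + ((4 - 6/1)*(-3 - 1))*(-1 - 13) = 258 + ((4 - 6*1)*(-4))*(-14) = 258 + ((4 - 6)*(-4))*(-14) = 258 - 2*(-4)*(-14) = 258 + 8*(-14) = 258 - 112 = 146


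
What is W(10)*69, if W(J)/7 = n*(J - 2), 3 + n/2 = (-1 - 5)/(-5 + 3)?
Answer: 0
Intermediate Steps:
n = 0 (n = -6 + 2*((-1 - 5)/(-5 + 3)) = -6 + 2*(-6/(-2)) = -6 + 2*(-6*(-½)) = -6 + 2*3 = -6 + 6 = 0)
W(J) = 0 (W(J) = 7*(0*(J - 2)) = 7*(0*(-2 + J)) = 7*0 = 0)
W(10)*69 = 0*69 = 0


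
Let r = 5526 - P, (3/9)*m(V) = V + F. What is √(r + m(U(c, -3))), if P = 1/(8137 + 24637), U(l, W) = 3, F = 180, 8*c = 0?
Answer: √6525370553926/32774 ≈ 77.942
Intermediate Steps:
c = 0 (c = (⅛)*0 = 0)
P = 1/32774 ≈ 3.0512e-5
m(V) = 540 + 3*V (m(V) = 3*(V + 180) = 3*(180 + V) = 540 + 3*V)
r = 181109123/32774 (r = 5526 - 1*1/32774 = 5526 - 1/32774 = 181109123/32774 ≈ 5526.0)
√(r + m(U(c, -3))) = √(181109123/32774 + (540 + 3*3)) = √(181109123/32774 + (540 + 9)) = √(181109123/32774 + 549) = √(199102049/32774) = √6525370553926/32774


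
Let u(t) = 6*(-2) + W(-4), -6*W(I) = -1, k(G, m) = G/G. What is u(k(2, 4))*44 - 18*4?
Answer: -1778/3 ≈ -592.67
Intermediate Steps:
k(G, m) = 1
W(I) = ⅙ (W(I) = -⅙*(-1) = ⅙)
u(t) = -71/6 (u(t) = 6*(-2) + ⅙ = -12 + ⅙ = -71/6)
u(k(2, 4))*44 - 18*4 = -71/6*44 - 18*4 = -1562/3 - 72 = -1778/3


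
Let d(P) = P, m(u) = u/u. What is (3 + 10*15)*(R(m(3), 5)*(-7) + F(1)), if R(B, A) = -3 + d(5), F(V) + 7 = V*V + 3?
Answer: -2601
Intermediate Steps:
m(u) = 1
F(V) = -4 + V² (F(V) = -7 + (V*V + 3) = -7 + (V² + 3) = -7 + (3 + V²) = -4 + V²)
R(B, A) = 2 (R(B, A) = -3 + 5 = 2)
(3 + 10*15)*(R(m(3), 5)*(-7) + F(1)) = (3 + 10*15)*(2*(-7) + (-4 + 1²)) = (3 + 150)*(-14 + (-4 + 1)) = 153*(-14 - 3) = 153*(-17) = -2601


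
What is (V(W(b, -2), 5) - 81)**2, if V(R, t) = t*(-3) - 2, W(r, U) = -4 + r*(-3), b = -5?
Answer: 9604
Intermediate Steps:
W(r, U) = -4 - 3*r
V(R, t) = -2 - 3*t (V(R, t) = -3*t - 2 = -2 - 3*t)
(V(W(b, -2), 5) - 81)**2 = ((-2 - 3*5) - 81)**2 = ((-2 - 15) - 81)**2 = (-17 - 81)**2 = (-98)**2 = 9604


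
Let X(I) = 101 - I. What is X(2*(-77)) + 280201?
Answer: 280456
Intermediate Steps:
X(2*(-77)) + 280201 = (101 - 2*(-77)) + 280201 = (101 - 1*(-154)) + 280201 = (101 + 154) + 280201 = 255 + 280201 = 280456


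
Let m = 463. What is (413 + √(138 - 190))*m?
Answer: 191219 + 926*I*√13 ≈ 1.9122e+5 + 3338.7*I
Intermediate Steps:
(413 + √(138 - 190))*m = (413 + √(138 - 190))*463 = (413 + √(-52))*463 = (413 + 2*I*√13)*463 = 191219 + 926*I*√13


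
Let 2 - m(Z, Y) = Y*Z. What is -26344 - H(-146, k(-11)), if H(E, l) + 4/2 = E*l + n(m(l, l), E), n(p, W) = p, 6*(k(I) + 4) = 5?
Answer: -964667/36 ≈ -26796.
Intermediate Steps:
k(I) = -19/6 (k(I) = -4 + (1/6)*5 = -4 + 5/6 = -19/6)
m(Z, Y) = 2 - Y*Z
H(E, l) = -l**2 + E*l (H(E, l) = -2 + (E*l + (2 - l*l)) = -2 + (E*l + (2 - l**2)) = -2 + (2 - l**2 + E*l) = -l**2 + E*l)
-26344 - H(-146, k(-11)) = -26344 - (-19)*(-146 - 1*(-19/6))/6 = -26344 - (-19)*(-146 + 19/6)/6 = -26344 - (-19)*(-857)/(6*6) = -26344 - 1*16283/36 = -26344 - 16283/36 = -964667/36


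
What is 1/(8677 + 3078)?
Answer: 1/11755 ≈ 8.5070e-5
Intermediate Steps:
1/(8677 + 3078) = 1/11755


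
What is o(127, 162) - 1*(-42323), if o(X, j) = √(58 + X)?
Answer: 42323 + √185 ≈ 42337.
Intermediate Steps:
o(127, 162) - 1*(-42323) = √(58 + 127) - 1*(-42323) = √185 + 42323 = 42323 + √185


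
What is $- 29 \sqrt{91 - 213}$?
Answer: $- 29 i \sqrt{122} \approx - 320.32 i$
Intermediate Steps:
$- 29 \sqrt{91 - 213} = - 29 \sqrt{-122} = - 29 i \sqrt{122}$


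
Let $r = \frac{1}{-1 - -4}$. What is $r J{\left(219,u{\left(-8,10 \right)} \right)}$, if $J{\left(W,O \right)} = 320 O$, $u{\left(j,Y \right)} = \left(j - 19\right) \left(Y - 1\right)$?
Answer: $-25920$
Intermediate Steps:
$u{\left(j,Y \right)} = \left(-1 + Y\right) \left(-19 + j\right)$ ($u{\left(j,Y \right)} = \left(-19 + j\right) \left(-1 + Y\right) = \left(-1 + Y\right) \left(-19 + j\right)$)
$r = \frac{1}{3}$ ($r = \frac{1}{-1 + 4} = \frac{1}{3} \approx 0.33333$)
$r J{\left(219,u{\left(-8,10 \right)} \right)} = \frac{320 \left(19 - -8 - 190 + 10 \left(-8\right)\right)}{3} = \frac{320 \left(19 + 8 - 190 - 80\right)}{3} = \frac{320 \left(-243\right)}{3} = \frac{1}{3} \left(-77760\right) = -25920$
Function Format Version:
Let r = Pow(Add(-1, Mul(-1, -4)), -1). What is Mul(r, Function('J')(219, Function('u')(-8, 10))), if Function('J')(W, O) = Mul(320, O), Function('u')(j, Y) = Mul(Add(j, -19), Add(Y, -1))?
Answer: -25920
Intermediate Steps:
Function('u')(j, Y) = Mul(Add(-1, Y), Add(-19, j)) (Function('u')(j, Y) = Mul(Add(-19, j), Add(-1, Y)) = Mul(Add(-1, Y), Add(-19, j)))
r = Rational(1, 3) (r = Pow(Add(-1, 4), -1) = Pow(3, -1) = Rational(1, 3) ≈ 0.33333)
Mul(r, Function('J')(219, Function('u')(-8, 10))) = Mul(Rational(1, 3), Mul(320, Add(19, Mul(-1, -8), Mul(-19, 10), Mul(10, -8)))) = Mul(Rational(1, 3), Mul(320, Add(19, 8, -190, -80))) = Mul(Rational(1, 3), Mul(320, -243)) = Mul(Rational(1, 3), -77760) = -25920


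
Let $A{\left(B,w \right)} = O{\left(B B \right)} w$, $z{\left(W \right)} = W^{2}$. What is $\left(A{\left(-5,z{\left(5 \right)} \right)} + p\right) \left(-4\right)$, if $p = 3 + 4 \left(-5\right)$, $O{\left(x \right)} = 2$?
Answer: $-132$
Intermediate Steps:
$p = -17$ ($p = 3 - 20 = -17$)
$A{\left(B,w \right)} = 2 w$
$\left(A{\left(-5,z{\left(5 \right)} \right)} + p\right) \left(-4\right) = \left(2 \cdot 5^{2} - 17\right) \left(-4\right) = \left(2 \cdot 25 - 17\right) \left(-4\right) = \left(50 - 17\right) \left(-4\right) = 33 \left(-4\right) = -132$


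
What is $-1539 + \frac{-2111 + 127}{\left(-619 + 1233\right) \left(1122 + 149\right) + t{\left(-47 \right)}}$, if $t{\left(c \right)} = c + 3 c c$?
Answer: $- \frac{605577485}{393487} \approx -1539.0$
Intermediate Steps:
$t{\left(c \right)} = c + 3 c^{2}$
$-1539 + \frac{-2111 + 127}{\left(-619 + 1233\right) \left(1122 + 149\right) + t{\left(-47 \right)}} = -1539 + \frac{-2111 + 127}{\left(-619 + 1233\right) \left(1122 + 149\right) - 47 \left(1 + 3 \left(-47\right)\right)} = -1539 - \frac{1984}{614 \cdot 1271 - 47 \left(1 - 141\right)} = -1539 - \frac{1984}{780394 - -6580} = -1539 - \frac{1984}{780394 + 6580} = -1539 - \frac{1984}{786974} = -1539 - \frac{992}{393487} = - \frac{605577485}{393487}$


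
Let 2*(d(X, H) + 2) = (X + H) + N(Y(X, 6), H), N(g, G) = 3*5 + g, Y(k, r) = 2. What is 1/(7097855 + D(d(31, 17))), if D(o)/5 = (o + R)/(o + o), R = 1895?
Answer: 122/865957565 ≈ 1.4088e-7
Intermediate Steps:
N(g, G) = 15 + g
d(X, H) = 13/2 + H/2 + X/2 (d(X, H) = -2 + ((X + H) + (15 + 2))/2 = -2 + ((H + X) + 17)/2 = -2 + (17 + H + X)/2 = -2 + (17/2 + H/2 + X/2) = 13/2 + H/2 + X/2)
D(o) = 5*(1895 + o)/(2*o) (D(o) = 5*((o + 1895)/(o + o)) = 5*((1895 + o)/((2*o))) = 5*((1895 + o)*(1/(2*o))) = 5*((1895 + o)/(2*o)) = 5*(1895 + o)/(2*o))
1/(7097855 + D(d(31, 17))) = 1/(7097855 + 5*(1895 + (13/2 + (1/2)*17 + (1/2)*31))/(2*(13/2 + (1/2)*17 + (1/2)*31))) = 1/(7097855 + 5*(1895 + (13/2 + 17/2 + 31/2))/(2*(13/2 + 17/2 + 31/2))) = 1/(7097855 + 5*(1895 + 61/2)/(2*(61/2))) = 1/(7097855 + (5/2)*(2/61)*(3851/2)) = 1/(7097855 + 19255/122) = 1/(865957565/122) = 122/865957565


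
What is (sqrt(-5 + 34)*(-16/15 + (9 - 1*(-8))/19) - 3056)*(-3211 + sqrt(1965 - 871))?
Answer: (3211 - sqrt(1094))*(870960 + 49*sqrt(29))/285 ≈ 9.7147e+6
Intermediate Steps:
(sqrt(-5 + 34)*(-16/15 + (9 - 1*(-8))/19) - 3056)*(-3211 + sqrt(1965 - 871)) = (sqrt(29)*(-16*1/15 + (9 + 8)*(1/19)) - 3056)*(-3211 + sqrt(1094)) = (sqrt(29)*(-16/15 + 17*(1/19)) - 3056)*(-3211 + sqrt(1094)) = (sqrt(29)*(-16/15 + 17/19) - 3056)*(-3211 + sqrt(1094)) = (sqrt(29)*(-49/285) - 3056)*(-3211 + sqrt(1094)) = (-49*sqrt(29)/285 - 3056)*(-3211 + sqrt(1094)) = (-3056 - 49*sqrt(29)/285)*(-3211 + sqrt(1094)) = (-3211 + sqrt(1094))*(-3056 - 49*sqrt(29)/285)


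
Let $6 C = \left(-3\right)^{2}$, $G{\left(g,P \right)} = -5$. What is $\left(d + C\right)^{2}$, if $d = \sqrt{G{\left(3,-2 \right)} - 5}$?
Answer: $- \frac{31}{4} + 3 i \sqrt{10} \approx -7.75 + 9.4868 i$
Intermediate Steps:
$C = \frac{3}{2}$ ($C = \frac{\left(-3\right)^{2}}{6} = \frac{1}{6} \cdot 9 = \frac{3}{2} \approx 1.5$)
$d = i \sqrt{10}$ ($d = \sqrt{-5 - 5} = \sqrt{-10} = i \sqrt{10} \approx 3.1623 i$)
$\left(d + C\right)^{2} = \left(i \sqrt{10} + \frac{3}{2}\right)^{2} = \left(\frac{3}{2} + i \sqrt{10}\right)^{2}$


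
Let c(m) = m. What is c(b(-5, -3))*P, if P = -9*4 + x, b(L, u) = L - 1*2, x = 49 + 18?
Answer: -217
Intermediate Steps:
x = 67
b(L, u) = -2 + L (b(L, u) = L - 2 = -2 + L)
P = 31 (P = -9*4 + 67 = -36 + 67 = 31)
c(b(-5, -3))*P = (-2 - 5)*31 = -7*31 = -217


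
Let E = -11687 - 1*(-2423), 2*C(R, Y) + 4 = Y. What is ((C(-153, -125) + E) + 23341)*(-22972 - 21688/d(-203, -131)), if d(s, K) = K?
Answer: -41864361550/131 ≈ -3.1958e+8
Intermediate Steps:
C(R, Y) = -2 + Y/2
E = -9264 (E = -11687 + 2423 = -9264)
((C(-153, -125) + E) + 23341)*(-22972 - 21688/d(-203, -131)) = (((-2 + (½)*(-125)) - 9264) + 23341)*(-22972 - 21688/(-131)) = (((-2 - 125/2) - 9264) + 23341)*(-22972 - 21688*(-1/131)) = ((-129/2 - 9264) + 23341)*(-22972 + 21688/131) = (-18657/2 + 23341)*(-2987644/131) = (28025/2)*(-2987644/131) = -41864361550/131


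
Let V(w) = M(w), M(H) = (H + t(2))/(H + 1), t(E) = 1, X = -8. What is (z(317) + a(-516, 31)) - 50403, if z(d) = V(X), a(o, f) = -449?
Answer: -50851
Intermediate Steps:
M(H) = 1 (M(H) = (H + 1)/(H + 1) = (1 + H)/(1 + H) = 1)
V(w) = 1
z(d) = 1
(z(317) + a(-516, 31)) - 50403 = (1 - 449) - 50403 = -448 - 50403 = -50851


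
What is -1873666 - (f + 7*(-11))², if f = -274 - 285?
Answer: -2278162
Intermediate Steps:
f = -559
-1873666 - (f + 7*(-11))² = -1873666 - (-559 + 7*(-11))² = -1873666 - (-559 - 77)² = -1873666 - 1*(-636)² = -1873666 - 1*404496 = -1873666 - 404496 = -2278162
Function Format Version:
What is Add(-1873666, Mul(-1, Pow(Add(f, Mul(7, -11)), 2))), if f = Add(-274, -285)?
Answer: -2278162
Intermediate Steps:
f = -559
Add(-1873666, Mul(-1, Pow(Add(f, Mul(7, -11)), 2))) = Add(-1873666, Mul(-1, Pow(Add(-559, Mul(7, -11)), 2))) = Add(-1873666, Mul(-1, Pow(Add(-559, -77), 2))) = Add(-1873666, Mul(-1, Pow(-636, 2))) = Add(-1873666, Mul(-1, 404496)) = Add(-1873666, -404496) = -2278162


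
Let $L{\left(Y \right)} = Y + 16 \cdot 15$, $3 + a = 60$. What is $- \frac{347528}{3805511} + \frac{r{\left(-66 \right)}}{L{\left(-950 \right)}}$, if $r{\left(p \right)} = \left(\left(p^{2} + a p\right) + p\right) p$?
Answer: $\frac{66183851224}{1350956405} \approx 48.99$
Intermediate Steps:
$a = 57$ ($a = -3 + 60 = 57$)
$L{\left(Y \right)} = 240 + Y$ ($L{\left(Y \right)} = Y + 240 = 240 + Y$)
$r{\left(p \right)} = p \left(p^{2} + 58 p\right)$ ($r{\left(p \right)} = \left(\left(p^{2} + 57 p\right) + p\right) p = \left(p^{2} + 58 p\right) p = p \left(p^{2} + 58 p\right)$)
$- \frac{347528}{3805511} + \frac{r{\left(-66 \right)}}{L{\left(-950 \right)}} = - \frac{347528}{3805511} + \frac{\left(-66\right)^{2} \left(58 - 66\right)}{240 - 950} = \left(-347528\right) \frac{1}{3805511} + \frac{4356 \left(-8\right)}{-710} = - \frac{347528}{3805511} - - \frac{17424}{355} = - \frac{347528}{3805511} + \frac{17424}{355} = \frac{66183851224}{1350956405}$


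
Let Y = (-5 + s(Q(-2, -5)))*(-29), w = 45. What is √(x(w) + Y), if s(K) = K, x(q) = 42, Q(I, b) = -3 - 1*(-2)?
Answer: 6*√6 ≈ 14.697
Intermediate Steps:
Q(I, b) = -1 (Q(I, b) = -3 + 2 = -1)
Y = 174 (Y = (-5 - 1)*(-29) = -6*(-29) = 174)
√(x(w) + Y) = √(42 + 174) = √216 = 6*√6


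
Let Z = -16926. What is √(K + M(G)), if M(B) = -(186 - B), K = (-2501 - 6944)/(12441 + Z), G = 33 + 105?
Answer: I*√36926799/897 ≈ 6.7745*I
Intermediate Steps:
G = 138
K = 1889/897 (K = (-2501 - 6944)/(12441 - 16926) = -9445/(-4485) = -9445*(-1/4485) = 1889/897 ≈ 2.1059)
M(B) = -186 + B
√(K + M(G)) = √(1889/897 + (-186 + 138)) = √(1889/897 - 48) = √(-41167/897) = I*√36926799/897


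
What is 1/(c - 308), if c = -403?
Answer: -1/711 ≈ -0.0014065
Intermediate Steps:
1/(c - 308) = 1/(-403 - 308) = 1/(-711) = -1/711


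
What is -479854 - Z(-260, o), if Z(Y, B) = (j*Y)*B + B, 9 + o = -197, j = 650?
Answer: -35293648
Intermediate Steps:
o = -206 (o = -9 - 197 = -206)
Z(Y, B) = B + 650*B*Y (Z(Y, B) = (650*Y)*B + B = 650*B*Y + B = B + 650*B*Y)
-479854 - Z(-260, o) = -479854 - (-206)*(1 + 650*(-260)) = -479854 - (-206)*(1 - 169000) = -479854 - (-206)*(-168999) = -479854 - 1*34813794 = -479854 - 34813794 = -35293648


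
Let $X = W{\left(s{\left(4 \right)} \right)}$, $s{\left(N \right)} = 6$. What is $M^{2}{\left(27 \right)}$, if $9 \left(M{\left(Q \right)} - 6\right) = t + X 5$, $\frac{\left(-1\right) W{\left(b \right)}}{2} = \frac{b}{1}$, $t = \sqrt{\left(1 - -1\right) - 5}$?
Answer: $\frac{\left(6 - i \sqrt{3}\right)^{2}}{81} \approx 0.40741 - 0.2566 i$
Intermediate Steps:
$t = i \sqrt{3}$ ($t = \sqrt{\left(1 + 1\right) - 5} = \sqrt{2 - 5} = \sqrt{-3} = i \sqrt{3} \approx 1.732 i$)
$W{\left(b \right)} = - 2 b$ ($W{\left(b \right)} = - 2 \frac{b}{1} = - 2 b 1 = - 2 b$)
$X = -12$ ($X = \left(-2\right) 6 = -12$)
$M{\left(Q \right)} = - \frac{2}{3} + \frac{i \sqrt{3}}{9}$ ($M{\left(Q \right)} = 6 + \frac{i \sqrt{3} - 60}{9} = 6 + \frac{-60 + i \sqrt{3}}{9} = 6 - \left(\frac{20}{3} - \frac{i \sqrt{3}}{9}\right) = - \frac{2}{3} + \frac{i \sqrt{3}}{9}$)
$M^{2}{\left(27 \right)} = \left(- \frac{2}{3} + \frac{i \sqrt{3}}{9}\right)^{2}$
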